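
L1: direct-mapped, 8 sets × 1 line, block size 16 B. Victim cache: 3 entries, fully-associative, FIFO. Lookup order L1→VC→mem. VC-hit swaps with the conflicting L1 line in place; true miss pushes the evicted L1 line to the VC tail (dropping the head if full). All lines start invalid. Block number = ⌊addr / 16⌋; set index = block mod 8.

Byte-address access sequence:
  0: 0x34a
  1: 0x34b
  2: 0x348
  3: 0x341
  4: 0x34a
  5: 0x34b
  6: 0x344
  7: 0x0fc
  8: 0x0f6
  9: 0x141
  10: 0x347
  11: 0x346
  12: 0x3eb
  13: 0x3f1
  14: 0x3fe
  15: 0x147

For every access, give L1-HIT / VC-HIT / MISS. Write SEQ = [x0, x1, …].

  [0] addr=0x34a blk=52 s=4: MISS | VC []
  [1] addr=0x34b blk=52 s=4: L1-HIT | VC []
  [2] addr=0x348 blk=52 s=4: L1-HIT | VC []
  [3] addr=0x341 blk=52 s=4: L1-HIT | VC []
  [4] addr=0x34a blk=52 s=4: L1-HIT | VC []
  [5] addr=0x34b blk=52 s=4: L1-HIT | VC []
  [6] addr=0x344 blk=52 s=4: L1-HIT | VC []
  [7] addr=0xfc blk=15 s=7: MISS | VC []
  [8] addr=0xf6 blk=15 s=7: L1-HIT | VC []
  [9] addr=0x141 blk=20 s=4: MISS | VC [52]
  [10] addr=0x347 blk=52 s=4: VC-HIT | VC [20]
  [11] addr=0x346 blk=52 s=4: L1-HIT | VC [20]
  [12] addr=0x3eb blk=62 s=6: MISS | VC [20]
  [13] addr=0x3f1 blk=63 s=7: MISS | VC [20, 15]
  [14] addr=0x3fe blk=63 s=7: L1-HIT | VC [20, 15]
  [15] addr=0x147 blk=20 s=4: VC-HIT | VC [52, 15]

SEQ = [MISS, L1-HIT, L1-HIT, L1-HIT, L1-HIT, L1-HIT, L1-HIT, MISS, L1-HIT, MISS, VC-HIT, L1-HIT, MISS, MISS, L1-HIT, VC-HIT]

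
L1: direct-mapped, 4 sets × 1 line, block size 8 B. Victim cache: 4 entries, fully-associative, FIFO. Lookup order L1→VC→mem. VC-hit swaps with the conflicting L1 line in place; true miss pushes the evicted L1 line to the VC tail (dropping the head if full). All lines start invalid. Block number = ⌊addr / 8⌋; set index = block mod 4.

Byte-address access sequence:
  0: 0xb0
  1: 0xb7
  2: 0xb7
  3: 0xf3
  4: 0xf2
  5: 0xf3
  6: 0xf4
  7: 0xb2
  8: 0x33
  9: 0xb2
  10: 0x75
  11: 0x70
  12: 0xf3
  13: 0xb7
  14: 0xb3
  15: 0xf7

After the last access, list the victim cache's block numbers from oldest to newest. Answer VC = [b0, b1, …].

  [0] addr=0xb0 blk=22 s=2: MISS | VC []
  [1] addr=0xb7 blk=22 s=2: L1-HIT | VC []
  [2] addr=0xb7 blk=22 s=2: L1-HIT | VC []
  [3] addr=0xf3 blk=30 s=2: MISS | VC [22]
  [4] addr=0xf2 blk=30 s=2: L1-HIT | VC [22]
  [5] addr=0xf3 blk=30 s=2: L1-HIT | VC [22]
  [6] addr=0xf4 blk=30 s=2: L1-HIT | VC [22]
  [7] addr=0xb2 blk=22 s=2: VC-HIT | VC [30]
  [8] addr=0x33 blk=6 s=2: MISS | VC [30, 22]
  [9] addr=0xb2 blk=22 s=2: VC-HIT | VC [30, 6]
  [10] addr=0x75 blk=14 s=2: MISS | VC [30, 6, 22]
  [11] addr=0x70 blk=14 s=2: L1-HIT | VC [30, 6, 22]
  [12] addr=0xf3 blk=30 s=2: VC-HIT | VC [14, 6, 22]
  [13] addr=0xb7 blk=22 s=2: VC-HIT | VC [14, 6, 30]
  [14] addr=0xb3 blk=22 s=2: L1-HIT | VC [14, 6, 30]
  [15] addr=0xf7 blk=30 s=2: VC-HIT | VC [14, 6, 22]

VC = [14, 6, 22]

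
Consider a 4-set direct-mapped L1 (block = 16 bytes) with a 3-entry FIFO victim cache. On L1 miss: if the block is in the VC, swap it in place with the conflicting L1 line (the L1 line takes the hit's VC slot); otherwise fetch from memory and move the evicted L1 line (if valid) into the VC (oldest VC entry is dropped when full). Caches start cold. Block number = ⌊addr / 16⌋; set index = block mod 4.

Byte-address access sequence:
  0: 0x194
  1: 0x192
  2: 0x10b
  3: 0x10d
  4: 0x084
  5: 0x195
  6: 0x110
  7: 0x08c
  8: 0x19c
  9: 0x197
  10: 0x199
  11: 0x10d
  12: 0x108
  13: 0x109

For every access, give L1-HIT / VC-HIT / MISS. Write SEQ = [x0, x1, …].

  [0] addr=0x194 blk=25 s=1: MISS | VC []
  [1] addr=0x192 blk=25 s=1: L1-HIT | VC []
  [2] addr=0x10b blk=16 s=0: MISS | VC []
  [3] addr=0x10d blk=16 s=0: L1-HIT | VC []
  [4] addr=0x84 blk=8 s=0: MISS | VC [16]
  [5] addr=0x195 blk=25 s=1: L1-HIT | VC [16]
  [6] addr=0x110 blk=17 s=1: MISS | VC [16, 25]
  [7] addr=0x8c blk=8 s=0: L1-HIT | VC [16, 25]
  [8] addr=0x19c blk=25 s=1: VC-HIT | VC [16, 17]
  [9] addr=0x197 blk=25 s=1: L1-HIT | VC [16, 17]
  [10] addr=0x199 blk=25 s=1: L1-HIT | VC [16, 17]
  [11] addr=0x10d blk=16 s=0: VC-HIT | VC [8, 17]
  [12] addr=0x108 blk=16 s=0: L1-HIT | VC [8, 17]
  [13] addr=0x109 blk=16 s=0: L1-HIT | VC [8, 17]

SEQ = [MISS, L1-HIT, MISS, L1-HIT, MISS, L1-HIT, MISS, L1-HIT, VC-HIT, L1-HIT, L1-HIT, VC-HIT, L1-HIT, L1-HIT]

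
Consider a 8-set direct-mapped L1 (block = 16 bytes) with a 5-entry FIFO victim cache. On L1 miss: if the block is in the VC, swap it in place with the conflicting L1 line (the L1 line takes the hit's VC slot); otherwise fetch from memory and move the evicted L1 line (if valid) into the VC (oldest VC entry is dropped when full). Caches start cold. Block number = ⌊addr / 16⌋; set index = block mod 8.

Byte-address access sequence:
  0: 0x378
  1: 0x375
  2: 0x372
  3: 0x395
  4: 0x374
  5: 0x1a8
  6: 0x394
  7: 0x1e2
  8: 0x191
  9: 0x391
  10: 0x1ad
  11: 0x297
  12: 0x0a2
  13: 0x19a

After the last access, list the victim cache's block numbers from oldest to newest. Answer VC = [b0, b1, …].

  [0] addr=0x378 blk=55 s=7: MISS | VC []
  [1] addr=0x375 blk=55 s=7: L1-HIT | VC []
  [2] addr=0x372 blk=55 s=7: L1-HIT | VC []
  [3] addr=0x395 blk=57 s=1: MISS | VC []
  [4] addr=0x374 blk=55 s=7: L1-HIT | VC []
  [5] addr=0x1a8 blk=26 s=2: MISS | VC []
  [6] addr=0x394 blk=57 s=1: L1-HIT | VC []
  [7] addr=0x1e2 blk=30 s=6: MISS | VC []
  [8] addr=0x191 blk=25 s=1: MISS | VC [57]
  [9] addr=0x391 blk=57 s=1: VC-HIT | VC [25]
  [10] addr=0x1ad blk=26 s=2: L1-HIT | VC [25]
  [11] addr=0x297 blk=41 s=1: MISS | VC [25, 57]
  [12] addr=0xa2 blk=10 s=2: MISS | VC [25, 57, 26]
  [13] addr=0x19a blk=25 s=1: VC-HIT | VC [41, 57, 26]

VC = [41, 57, 26]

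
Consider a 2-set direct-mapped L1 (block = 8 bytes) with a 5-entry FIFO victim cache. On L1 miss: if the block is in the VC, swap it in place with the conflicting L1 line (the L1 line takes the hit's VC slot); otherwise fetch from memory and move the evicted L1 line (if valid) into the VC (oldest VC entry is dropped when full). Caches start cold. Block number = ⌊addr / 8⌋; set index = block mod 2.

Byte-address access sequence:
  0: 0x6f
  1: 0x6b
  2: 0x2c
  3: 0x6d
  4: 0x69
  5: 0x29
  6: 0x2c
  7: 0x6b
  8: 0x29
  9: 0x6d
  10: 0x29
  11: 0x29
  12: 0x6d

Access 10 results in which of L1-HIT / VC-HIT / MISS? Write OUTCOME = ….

OUTCOME = VC-HIT

  [0] addr=0x6f blk=13 s=1: MISS | VC []
  [1] addr=0x6b blk=13 s=1: L1-HIT | VC []
  [2] addr=0x2c blk=5 s=1: MISS | VC [13]
  [3] addr=0x6d blk=13 s=1: VC-HIT | VC [5]
  [4] addr=0x69 blk=13 s=1: L1-HIT | VC [5]
  [5] addr=0x29 blk=5 s=1: VC-HIT | VC [13]
  [6] addr=0x2c blk=5 s=1: L1-HIT | VC [13]
  [7] addr=0x6b blk=13 s=1: VC-HIT | VC [5]
  [8] addr=0x29 blk=5 s=1: VC-HIT | VC [13]
  [9] addr=0x6d blk=13 s=1: VC-HIT | VC [5]
  [10] addr=0x29 blk=5 s=1: VC-HIT | VC [13]
  [11] addr=0x29 blk=5 s=1: L1-HIT | VC [13]
  [12] addr=0x6d blk=13 s=1: VC-HIT | VC [5]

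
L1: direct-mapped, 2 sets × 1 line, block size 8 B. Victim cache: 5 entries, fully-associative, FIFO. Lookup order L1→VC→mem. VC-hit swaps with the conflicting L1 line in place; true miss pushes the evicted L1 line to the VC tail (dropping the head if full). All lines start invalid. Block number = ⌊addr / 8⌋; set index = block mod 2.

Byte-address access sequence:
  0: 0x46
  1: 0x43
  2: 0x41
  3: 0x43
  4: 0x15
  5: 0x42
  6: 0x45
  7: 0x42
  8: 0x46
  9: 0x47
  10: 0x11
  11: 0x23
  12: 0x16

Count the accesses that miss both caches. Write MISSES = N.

#0 0x46→b8/s0 MISS; vc=[]
#1 0x43→b8/s0 L1-HIT; vc=[]
#2 0x41→b8/s0 L1-HIT; vc=[]
#3 0x43→b8/s0 L1-HIT; vc=[]
#4 0x15→b2/s0 MISS; vc=[8]
#5 0x42→b8/s0 VC-HIT; vc=[2]
#6 0x45→b8/s0 L1-HIT; vc=[2]
#7 0x42→b8/s0 L1-HIT; vc=[2]
#8 0x46→b8/s0 L1-HIT; vc=[2]
#9 0x47→b8/s0 L1-HIT; vc=[2]
#10 0x11→b2/s0 VC-HIT; vc=[8]
#11 0x23→b4/s0 MISS; vc=[8,2]
#12 0x16→b2/s0 VC-HIT; vc=[8,4]

MISSES = 3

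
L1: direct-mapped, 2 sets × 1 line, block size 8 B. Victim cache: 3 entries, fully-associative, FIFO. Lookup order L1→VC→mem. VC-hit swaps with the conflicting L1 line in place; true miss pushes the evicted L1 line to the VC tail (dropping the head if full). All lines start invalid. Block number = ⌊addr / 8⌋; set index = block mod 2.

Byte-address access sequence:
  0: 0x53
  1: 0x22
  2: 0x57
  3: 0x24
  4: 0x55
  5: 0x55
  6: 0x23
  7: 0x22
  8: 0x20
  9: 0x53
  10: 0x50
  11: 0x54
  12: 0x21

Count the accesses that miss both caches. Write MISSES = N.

#0 0x53→b10/s0 MISS; vc=[]
#1 0x22→b4/s0 MISS; vc=[10]
#2 0x57→b10/s0 VC-HIT; vc=[4]
#3 0x24→b4/s0 VC-HIT; vc=[10]
#4 0x55→b10/s0 VC-HIT; vc=[4]
#5 0x55→b10/s0 L1-HIT; vc=[4]
#6 0x23→b4/s0 VC-HIT; vc=[10]
#7 0x22→b4/s0 L1-HIT; vc=[10]
#8 0x20→b4/s0 L1-HIT; vc=[10]
#9 0x53→b10/s0 VC-HIT; vc=[4]
#10 0x50→b10/s0 L1-HIT; vc=[4]
#11 0x54→b10/s0 L1-HIT; vc=[4]
#12 0x21→b4/s0 VC-HIT; vc=[10]

MISSES = 2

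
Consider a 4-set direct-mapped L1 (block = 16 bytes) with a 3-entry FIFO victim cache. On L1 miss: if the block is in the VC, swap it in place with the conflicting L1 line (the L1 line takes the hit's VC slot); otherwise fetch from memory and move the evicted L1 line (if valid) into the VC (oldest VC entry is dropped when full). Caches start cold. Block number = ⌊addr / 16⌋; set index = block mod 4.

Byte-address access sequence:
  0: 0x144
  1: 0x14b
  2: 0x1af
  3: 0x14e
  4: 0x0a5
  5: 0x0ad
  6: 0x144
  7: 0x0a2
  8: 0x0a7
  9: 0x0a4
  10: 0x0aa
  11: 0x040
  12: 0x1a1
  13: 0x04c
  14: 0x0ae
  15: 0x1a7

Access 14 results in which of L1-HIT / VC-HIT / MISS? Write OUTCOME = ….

#0 0x144→b20/s0 MISS; vc=[]
#1 0x14b→b20/s0 L1-HIT; vc=[]
#2 0x1af→b26/s2 MISS; vc=[]
#3 0x14e→b20/s0 L1-HIT; vc=[]
#4 0xa5→b10/s2 MISS; vc=[26]
#5 0xad→b10/s2 L1-HIT; vc=[26]
#6 0x144→b20/s0 L1-HIT; vc=[26]
#7 0xa2→b10/s2 L1-HIT; vc=[26]
#8 0xa7→b10/s2 L1-HIT; vc=[26]
#9 0xa4→b10/s2 L1-HIT; vc=[26]
#10 0xaa→b10/s2 L1-HIT; vc=[26]
#11 0x40→b4/s0 MISS; vc=[26,20]
#12 0x1a1→b26/s2 VC-HIT; vc=[10,20]
#13 0x4c→b4/s0 L1-HIT; vc=[10,20]
#14 0xae→b10/s2 VC-HIT; vc=[26,20]
#15 0x1a7→b26/s2 VC-HIT; vc=[10,20]

OUTCOME = VC-HIT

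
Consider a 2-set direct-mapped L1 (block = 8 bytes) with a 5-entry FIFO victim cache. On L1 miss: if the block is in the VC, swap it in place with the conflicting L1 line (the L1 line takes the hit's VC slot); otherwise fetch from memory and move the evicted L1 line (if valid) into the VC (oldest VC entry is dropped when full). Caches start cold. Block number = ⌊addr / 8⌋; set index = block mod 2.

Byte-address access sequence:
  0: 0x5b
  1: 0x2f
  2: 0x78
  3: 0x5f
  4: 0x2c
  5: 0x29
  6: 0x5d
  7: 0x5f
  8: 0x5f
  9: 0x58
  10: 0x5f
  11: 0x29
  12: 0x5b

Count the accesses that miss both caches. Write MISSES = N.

#0 0x5b→b11/s1 MISS; vc=[]
#1 0x2f→b5/s1 MISS; vc=[11]
#2 0x78→b15/s1 MISS; vc=[11,5]
#3 0x5f→b11/s1 VC-HIT; vc=[15,5]
#4 0x2c→b5/s1 VC-HIT; vc=[15,11]
#5 0x29→b5/s1 L1-HIT; vc=[15,11]
#6 0x5d→b11/s1 VC-HIT; vc=[15,5]
#7 0x5f→b11/s1 L1-HIT; vc=[15,5]
#8 0x5f→b11/s1 L1-HIT; vc=[15,5]
#9 0x58→b11/s1 L1-HIT; vc=[15,5]
#10 0x5f→b11/s1 L1-HIT; vc=[15,5]
#11 0x29→b5/s1 VC-HIT; vc=[15,11]
#12 0x5b→b11/s1 VC-HIT; vc=[15,5]

MISSES = 3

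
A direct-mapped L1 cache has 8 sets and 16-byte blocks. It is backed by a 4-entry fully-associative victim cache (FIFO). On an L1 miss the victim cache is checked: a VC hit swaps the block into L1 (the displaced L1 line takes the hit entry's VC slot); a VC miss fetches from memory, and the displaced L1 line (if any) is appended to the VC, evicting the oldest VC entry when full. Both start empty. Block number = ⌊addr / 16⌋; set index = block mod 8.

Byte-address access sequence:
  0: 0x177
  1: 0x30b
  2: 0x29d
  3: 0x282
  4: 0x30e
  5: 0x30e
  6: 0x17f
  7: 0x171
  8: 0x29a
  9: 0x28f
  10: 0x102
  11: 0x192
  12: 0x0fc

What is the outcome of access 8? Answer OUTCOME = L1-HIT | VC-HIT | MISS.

  [0] addr=0x177 blk=23 s=7: MISS | VC []
  [1] addr=0x30b blk=48 s=0: MISS | VC []
  [2] addr=0x29d blk=41 s=1: MISS | VC []
  [3] addr=0x282 blk=40 s=0: MISS | VC [48]
  [4] addr=0x30e blk=48 s=0: VC-HIT | VC [40]
  [5] addr=0x30e blk=48 s=0: L1-HIT | VC [40]
  [6] addr=0x17f blk=23 s=7: L1-HIT | VC [40]
  [7] addr=0x171 blk=23 s=7: L1-HIT | VC [40]
  [8] addr=0x29a blk=41 s=1: L1-HIT | VC [40]
  [9] addr=0x28f blk=40 s=0: VC-HIT | VC [48]
  [10] addr=0x102 blk=16 s=0: MISS | VC [48, 40]
  [11] addr=0x192 blk=25 s=1: MISS | VC [48, 40, 41]
  [12] addr=0xfc blk=15 s=7: MISS | VC [48, 40, 41, 23]

OUTCOME = L1-HIT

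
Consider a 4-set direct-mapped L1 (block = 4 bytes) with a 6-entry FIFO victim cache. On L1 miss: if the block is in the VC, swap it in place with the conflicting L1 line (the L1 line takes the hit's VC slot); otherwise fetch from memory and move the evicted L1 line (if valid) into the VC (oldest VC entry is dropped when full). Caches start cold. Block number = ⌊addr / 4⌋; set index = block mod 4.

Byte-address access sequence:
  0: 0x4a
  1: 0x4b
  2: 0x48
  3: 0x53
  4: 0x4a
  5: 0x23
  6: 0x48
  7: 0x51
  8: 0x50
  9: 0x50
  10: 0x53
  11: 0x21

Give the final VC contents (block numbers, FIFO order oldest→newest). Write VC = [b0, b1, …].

  [0] addr=0x4a blk=18 s=2: MISS | VC []
  [1] addr=0x4b blk=18 s=2: L1-HIT | VC []
  [2] addr=0x48 blk=18 s=2: L1-HIT | VC []
  [3] addr=0x53 blk=20 s=0: MISS | VC []
  [4] addr=0x4a blk=18 s=2: L1-HIT | VC []
  [5] addr=0x23 blk=8 s=0: MISS | VC [20]
  [6] addr=0x48 blk=18 s=2: L1-HIT | VC [20]
  [7] addr=0x51 blk=20 s=0: VC-HIT | VC [8]
  [8] addr=0x50 blk=20 s=0: L1-HIT | VC [8]
  [9] addr=0x50 blk=20 s=0: L1-HIT | VC [8]
  [10] addr=0x53 blk=20 s=0: L1-HIT | VC [8]
  [11] addr=0x21 blk=8 s=0: VC-HIT | VC [20]

VC = [20]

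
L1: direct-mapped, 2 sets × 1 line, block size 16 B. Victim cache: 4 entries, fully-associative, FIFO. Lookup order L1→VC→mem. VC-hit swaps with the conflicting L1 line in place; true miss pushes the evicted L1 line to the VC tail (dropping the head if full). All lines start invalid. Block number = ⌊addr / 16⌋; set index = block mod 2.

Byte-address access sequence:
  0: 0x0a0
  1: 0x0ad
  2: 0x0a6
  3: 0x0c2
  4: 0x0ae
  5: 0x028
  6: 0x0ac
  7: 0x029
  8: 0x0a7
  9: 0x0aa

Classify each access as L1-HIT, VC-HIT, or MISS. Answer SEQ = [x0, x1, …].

SEQ = [MISS, L1-HIT, L1-HIT, MISS, VC-HIT, MISS, VC-HIT, VC-HIT, VC-HIT, L1-HIT]

#0 0xa0→b10/s0 MISS; vc=[]
#1 0xad→b10/s0 L1-HIT; vc=[]
#2 0xa6→b10/s0 L1-HIT; vc=[]
#3 0xc2→b12/s0 MISS; vc=[10]
#4 0xae→b10/s0 VC-HIT; vc=[12]
#5 0x28→b2/s0 MISS; vc=[12,10]
#6 0xac→b10/s0 VC-HIT; vc=[12,2]
#7 0x29→b2/s0 VC-HIT; vc=[12,10]
#8 0xa7→b10/s0 VC-HIT; vc=[12,2]
#9 0xaa→b10/s0 L1-HIT; vc=[12,2]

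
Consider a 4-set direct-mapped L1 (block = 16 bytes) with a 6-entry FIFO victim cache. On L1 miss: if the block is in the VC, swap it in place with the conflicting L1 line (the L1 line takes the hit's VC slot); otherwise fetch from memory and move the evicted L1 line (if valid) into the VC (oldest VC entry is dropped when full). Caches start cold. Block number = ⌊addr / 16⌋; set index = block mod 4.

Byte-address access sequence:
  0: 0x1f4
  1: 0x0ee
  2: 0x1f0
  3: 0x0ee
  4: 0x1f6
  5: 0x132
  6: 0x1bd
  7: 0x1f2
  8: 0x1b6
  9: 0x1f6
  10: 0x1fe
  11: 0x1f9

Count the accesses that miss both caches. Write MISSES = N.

  [0] addr=0x1f4 blk=31 s=3: MISS | VC []
  [1] addr=0xee blk=14 s=2: MISS | VC []
  [2] addr=0x1f0 blk=31 s=3: L1-HIT | VC []
  [3] addr=0xee blk=14 s=2: L1-HIT | VC []
  [4] addr=0x1f6 blk=31 s=3: L1-HIT | VC []
  [5] addr=0x132 blk=19 s=3: MISS | VC [31]
  [6] addr=0x1bd blk=27 s=3: MISS | VC [31, 19]
  [7] addr=0x1f2 blk=31 s=3: VC-HIT | VC [27, 19]
  [8] addr=0x1b6 blk=27 s=3: VC-HIT | VC [31, 19]
  [9] addr=0x1f6 blk=31 s=3: VC-HIT | VC [27, 19]
  [10] addr=0x1fe blk=31 s=3: L1-HIT | VC [27, 19]
  [11] addr=0x1f9 blk=31 s=3: L1-HIT | VC [27, 19]

MISSES = 4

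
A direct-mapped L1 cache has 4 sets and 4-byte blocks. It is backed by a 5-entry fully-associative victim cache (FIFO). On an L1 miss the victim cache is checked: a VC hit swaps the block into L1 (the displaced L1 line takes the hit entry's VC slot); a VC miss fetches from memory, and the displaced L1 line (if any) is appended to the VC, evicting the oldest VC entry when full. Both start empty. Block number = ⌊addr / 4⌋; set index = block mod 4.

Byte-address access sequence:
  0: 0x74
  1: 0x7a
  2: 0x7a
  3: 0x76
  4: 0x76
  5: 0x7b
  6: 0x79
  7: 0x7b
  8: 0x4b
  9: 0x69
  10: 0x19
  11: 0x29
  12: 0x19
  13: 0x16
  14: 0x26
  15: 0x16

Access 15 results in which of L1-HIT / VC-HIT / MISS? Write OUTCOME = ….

OUTCOME = VC-HIT

#0 0x74→b29/s1 MISS; vc=[]
#1 0x7a→b30/s2 MISS; vc=[]
#2 0x7a→b30/s2 L1-HIT; vc=[]
#3 0x76→b29/s1 L1-HIT; vc=[]
#4 0x76→b29/s1 L1-HIT; vc=[]
#5 0x7b→b30/s2 L1-HIT; vc=[]
#6 0x79→b30/s2 L1-HIT; vc=[]
#7 0x7b→b30/s2 L1-HIT; vc=[]
#8 0x4b→b18/s2 MISS; vc=[30]
#9 0x69→b26/s2 MISS; vc=[30,18]
#10 0x19→b6/s2 MISS; vc=[30,18,26]
#11 0x29→b10/s2 MISS; vc=[30,18,26,6]
#12 0x19→b6/s2 VC-HIT; vc=[30,18,26,10]
#13 0x16→b5/s1 MISS; vc=[30,18,26,10,29]
#14 0x26→b9/s1 MISS; vc=[18,26,10,29,5]
#15 0x16→b5/s1 VC-HIT; vc=[18,26,10,29,9]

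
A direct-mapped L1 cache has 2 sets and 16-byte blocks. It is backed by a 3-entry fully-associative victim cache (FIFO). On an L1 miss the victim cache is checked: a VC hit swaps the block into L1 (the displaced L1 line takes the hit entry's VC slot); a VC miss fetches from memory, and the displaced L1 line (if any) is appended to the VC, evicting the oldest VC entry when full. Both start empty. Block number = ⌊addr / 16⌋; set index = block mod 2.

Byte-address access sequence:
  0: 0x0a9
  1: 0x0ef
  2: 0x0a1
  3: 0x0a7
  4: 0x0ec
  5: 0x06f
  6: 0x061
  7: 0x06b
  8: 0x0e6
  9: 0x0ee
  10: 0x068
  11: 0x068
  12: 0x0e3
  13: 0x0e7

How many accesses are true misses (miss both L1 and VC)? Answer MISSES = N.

#0 0xa9→b10/s0 MISS; vc=[]
#1 0xef→b14/s0 MISS; vc=[10]
#2 0xa1→b10/s0 VC-HIT; vc=[14]
#3 0xa7→b10/s0 L1-HIT; vc=[14]
#4 0xec→b14/s0 VC-HIT; vc=[10]
#5 0x6f→b6/s0 MISS; vc=[10,14]
#6 0x61→b6/s0 L1-HIT; vc=[10,14]
#7 0x6b→b6/s0 L1-HIT; vc=[10,14]
#8 0xe6→b14/s0 VC-HIT; vc=[10,6]
#9 0xee→b14/s0 L1-HIT; vc=[10,6]
#10 0x68→b6/s0 VC-HIT; vc=[10,14]
#11 0x68→b6/s0 L1-HIT; vc=[10,14]
#12 0xe3→b14/s0 VC-HIT; vc=[10,6]
#13 0xe7→b14/s0 L1-HIT; vc=[10,6]

MISSES = 3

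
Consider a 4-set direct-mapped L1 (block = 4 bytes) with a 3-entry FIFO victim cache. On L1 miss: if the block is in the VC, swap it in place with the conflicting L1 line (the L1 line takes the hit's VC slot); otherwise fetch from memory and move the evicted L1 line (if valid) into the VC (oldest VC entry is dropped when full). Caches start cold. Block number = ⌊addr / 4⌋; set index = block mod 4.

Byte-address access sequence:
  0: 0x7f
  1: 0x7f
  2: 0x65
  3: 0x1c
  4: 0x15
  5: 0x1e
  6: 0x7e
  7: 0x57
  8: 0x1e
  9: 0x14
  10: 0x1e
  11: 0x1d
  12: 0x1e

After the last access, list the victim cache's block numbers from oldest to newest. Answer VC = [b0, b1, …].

VC = [31, 25, 21]

  [0] addr=0x7f blk=31 s=3: MISS | VC []
  [1] addr=0x7f blk=31 s=3: L1-HIT | VC []
  [2] addr=0x65 blk=25 s=1: MISS | VC []
  [3] addr=0x1c blk=7 s=3: MISS | VC [31]
  [4] addr=0x15 blk=5 s=1: MISS | VC [31, 25]
  [5] addr=0x1e blk=7 s=3: L1-HIT | VC [31, 25]
  [6] addr=0x7e blk=31 s=3: VC-HIT | VC [7, 25]
  [7] addr=0x57 blk=21 s=1: MISS | VC [7, 25, 5]
  [8] addr=0x1e blk=7 s=3: VC-HIT | VC [31, 25, 5]
  [9] addr=0x14 blk=5 s=1: VC-HIT | VC [31, 25, 21]
  [10] addr=0x1e blk=7 s=3: L1-HIT | VC [31, 25, 21]
  [11] addr=0x1d blk=7 s=3: L1-HIT | VC [31, 25, 21]
  [12] addr=0x1e blk=7 s=3: L1-HIT | VC [31, 25, 21]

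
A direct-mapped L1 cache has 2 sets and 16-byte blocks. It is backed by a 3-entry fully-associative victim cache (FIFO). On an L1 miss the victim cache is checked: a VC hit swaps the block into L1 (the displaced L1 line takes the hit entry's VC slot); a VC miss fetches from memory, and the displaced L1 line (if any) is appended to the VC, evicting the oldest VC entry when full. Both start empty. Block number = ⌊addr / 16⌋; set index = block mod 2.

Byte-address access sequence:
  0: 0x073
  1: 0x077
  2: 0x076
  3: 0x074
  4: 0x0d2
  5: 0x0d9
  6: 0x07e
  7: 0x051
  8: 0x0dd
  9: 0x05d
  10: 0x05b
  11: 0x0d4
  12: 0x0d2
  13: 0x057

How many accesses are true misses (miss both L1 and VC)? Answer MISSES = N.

MISSES = 3

  [0] addr=0x73 blk=7 s=1: MISS | VC []
  [1] addr=0x77 blk=7 s=1: L1-HIT | VC []
  [2] addr=0x76 blk=7 s=1: L1-HIT | VC []
  [3] addr=0x74 blk=7 s=1: L1-HIT | VC []
  [4] addr=0xd2 blk=13 s=1: MISS | VC [7]
  [5] addr=0xd9 blk=13 s=1: L1-HIT | VC [7]
  [6] addr=0x7e blk=7 s=1: VC-HIT | VC [13]
  [7] addr=0x51 blk=5 s=1: MISS | VC [13, 7]
  [8] addr=0xdd blk=13 s=1: VC-HIT | VC [5, 7]
  [9] addr=0x5d blk=5 s=1: VC-HIT | VC [13, 7]
  [10] addr=0x5b blk=5 s=1: L1-HIT | VC [13, 7]
  [11] addr=0xd4 blk=13 s=1: VC-HIT | VC [5, 7]
  [12] addr=0xd2 blk=13 s=1: L1-HIT | VC [5, 7]
  [13] addr=0x57 blk=5 s=1: VC-HIT | VC [13, 7]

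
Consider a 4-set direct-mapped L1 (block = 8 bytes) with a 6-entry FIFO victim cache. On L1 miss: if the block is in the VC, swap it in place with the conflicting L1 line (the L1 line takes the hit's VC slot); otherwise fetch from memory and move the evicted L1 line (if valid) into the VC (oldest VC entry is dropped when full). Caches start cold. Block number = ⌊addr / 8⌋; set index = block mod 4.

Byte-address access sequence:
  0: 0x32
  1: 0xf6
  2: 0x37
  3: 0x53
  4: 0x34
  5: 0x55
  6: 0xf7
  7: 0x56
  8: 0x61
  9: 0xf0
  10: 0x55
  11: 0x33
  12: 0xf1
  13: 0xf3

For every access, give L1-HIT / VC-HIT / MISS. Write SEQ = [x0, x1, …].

#0 0x32→b6/s2 MISS; vc=[]
#1 0xf6→b30/s2 MISS; vc=[6]
#2 0x37→b6/s2 VC-HIT; vc=[30]
#3 0x53→b10/s2 MISS; vc=[30,6]
#4 0x34→b6/s2 VC-HIT; vc=[30,10]
#5 0x55→b10/s2 VC-HIT; vc=[30,6]
#6 0xf7→b30/s2 VC-HIT; vc=[10,6]
#7 0x56→b10/s2 VC-HIT; vc=[30,6]
#8 0x61→b12/s0 MISS; vc=[30,6]
#9 0xf0→b30/s2 VC-HIT; vc=[10,6]
#10 0x55→b10/s2 VC-HIT; vc=[30,6]
#11 0x33→b6/s2 VC-HIT; vc=[30,10]
#12 0xf1→b30/s2 VC-HIT; vc=[6,10]
#13 0xf3→b30/s2 L1-HIT; vc=[6,10]

SEQ = [MISS, MISS, VC-HIT, MISS, VC-HIT, VC-HIT, VC-HIT, VC-HIT, MISS, VC-HIT, VC-HIT, VC-HIT, VC-HIT, L1-HIT]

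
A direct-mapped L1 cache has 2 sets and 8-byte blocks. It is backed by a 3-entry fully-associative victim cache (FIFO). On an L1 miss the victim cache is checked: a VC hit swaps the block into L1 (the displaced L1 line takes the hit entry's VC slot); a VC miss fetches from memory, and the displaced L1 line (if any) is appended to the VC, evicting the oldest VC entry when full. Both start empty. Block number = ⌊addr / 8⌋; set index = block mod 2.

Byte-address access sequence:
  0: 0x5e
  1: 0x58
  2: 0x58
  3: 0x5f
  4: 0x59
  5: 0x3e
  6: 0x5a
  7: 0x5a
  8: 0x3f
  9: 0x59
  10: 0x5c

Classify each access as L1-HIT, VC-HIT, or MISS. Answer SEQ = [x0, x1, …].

SEQ = [MISS, L1-HIT, L1-HIT, L1-HIT, L1-HIT, MISS, VC-HIT, L1-HIT, VC-HIT, VC-HIT, L1-HIT]

  [0] addr=0x5e blk=11 s=1: MISS | VC []
  [1] addr=0x58 blk=11 s=1: L1-HIT | VC []
  [2] addr=0x58 blk=11 s=1: L1-HIT | VC []
  [3] addr=0x5f blk=11 s=1: L1-HIT | VC []
  [4] addr=0x59 blk=11 s=1: L1-HIT | VC []
  [5] addr=0x3e blk=7 s=1: MISS | VC [11]
  [6] addr=0x5a blk=11 s=1: VC-HIT | VC [7]
  [7] addr=0x5a blk=11 s=1: L1-HIT | VC [7]
  [8] addr=0x3f blk=7 s=1: VC-HIT | VC [11]
  [9] addr=0x59 blk=11 s=1: VC-HIT | VC [7]
  [10] addr=0x5c blk=11 s=1: L1-HIT | VC [7]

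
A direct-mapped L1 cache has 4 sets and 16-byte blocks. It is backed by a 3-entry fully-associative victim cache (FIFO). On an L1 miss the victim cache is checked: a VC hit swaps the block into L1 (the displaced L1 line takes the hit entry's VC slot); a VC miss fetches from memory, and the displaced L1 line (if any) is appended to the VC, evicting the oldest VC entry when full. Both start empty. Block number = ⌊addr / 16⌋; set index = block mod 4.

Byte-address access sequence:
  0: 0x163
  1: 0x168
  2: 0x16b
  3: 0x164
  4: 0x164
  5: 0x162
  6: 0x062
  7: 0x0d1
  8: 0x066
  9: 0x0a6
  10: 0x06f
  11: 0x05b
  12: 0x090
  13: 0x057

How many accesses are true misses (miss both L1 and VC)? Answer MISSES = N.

MISSES = 6

#0 0x163→b22/s2 MISS; vc=[]
#1 0x168→b22/s2 L1-HIT; vc=[]
#2 0x16b→b22/s2 L1-HIT; vc=[]
#3 0x164→b22/s2 L1-HIT; vc=[]
#4 0x164→b22/s2 L1-HIT; vc=[]
#5 0x162→b22/s2 L1-HIT; vc=[]
#6 0x62→b6/s2 MISS; vc=[22]
#7 0xd1→b13/s1 MISS; vc=[22]
#8 0x66→b6/s2 L1-HIT; vc=[22]
#9 0xa6→b10/s2 MISS; vc=[22,6]
#10 0x6f→b6/s2 VC-HIT; vc=[22,10]
#11 0x5b→b5/s1 MISS; vc=[22,10,13]
#12 0x90→b9/s1 MISS; vc=[10,13,5]
#13 0x57→b5/s1 VC-HIT; vc=[10,13,9]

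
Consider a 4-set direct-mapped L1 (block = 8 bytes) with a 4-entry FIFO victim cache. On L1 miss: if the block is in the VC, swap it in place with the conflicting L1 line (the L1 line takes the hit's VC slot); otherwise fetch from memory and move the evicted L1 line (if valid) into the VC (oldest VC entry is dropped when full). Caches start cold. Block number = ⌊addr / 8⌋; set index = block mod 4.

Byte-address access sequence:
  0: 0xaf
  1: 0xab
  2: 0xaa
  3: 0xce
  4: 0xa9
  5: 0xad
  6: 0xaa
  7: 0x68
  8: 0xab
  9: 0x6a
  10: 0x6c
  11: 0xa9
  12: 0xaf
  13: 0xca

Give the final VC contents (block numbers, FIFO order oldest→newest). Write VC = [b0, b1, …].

VC = [21, 13]

  [0] addr=0xaf blk=21 s=1: MISS | VC []
  [1] addr=0xab blk=21 s=1: L1-HIT | VC []
  [2] addr=0xaa blk=21 s=1: L1-HIT | VC []
  [3] addr=0xce blk=25 s=1: MISS | VC [21]
  [4] addr=0xa9 blk=21 s=1: VC-HIT | VC [25]
  [5] addr=0xad blk=21 s=1: L1-HIT | VC [25]
  [6] addr=0xaa blk=21 s=1: L1-HIT | VC [25]
  [7] addr=0x68 blk=13 s=1: MISS | VC [25, 21]
  [8] addr=0xab blk=21 s=1: VC-HIT | VC [25, 13]
  [9] addr=0x6a blk=13 s=1: VC-HIT | VC [25, 21]
  [10] addr=0x6c blk=13 s=1: L1-HIT | VC [25, 21]
  [11] addr=0xa9 blk=21 s=1: VC-HIT | VC [25, 13]
  [12] addr=0xaf blk=21 s=1: L1-HIT | VC [25, 13]
  [13] addr=0xca blk=25 s=1: VC-HIT | VC [21, 13]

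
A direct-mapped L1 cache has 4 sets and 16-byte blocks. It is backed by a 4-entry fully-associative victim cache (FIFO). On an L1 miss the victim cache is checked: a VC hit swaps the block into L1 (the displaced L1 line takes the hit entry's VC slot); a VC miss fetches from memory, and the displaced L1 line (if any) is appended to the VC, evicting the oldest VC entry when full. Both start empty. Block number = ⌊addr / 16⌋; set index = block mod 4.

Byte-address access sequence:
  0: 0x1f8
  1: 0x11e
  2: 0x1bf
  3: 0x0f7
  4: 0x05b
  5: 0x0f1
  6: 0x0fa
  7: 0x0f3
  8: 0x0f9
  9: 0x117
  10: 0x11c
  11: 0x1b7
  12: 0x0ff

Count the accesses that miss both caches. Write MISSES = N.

MISSES = 5

0: 0x1f8 (blk 31, set 3) → MISS  vc=[]
1: 0x11e (blk 17, set 1) → MISS  vc=[]
2: 0x1bf (blk 27, set 3) → MISS  vc=[31]
3: 0xf7 (blk 15, set 3) → MISS  vc=[31, 27]
4: 0x5b (blk 5, set 1) → MISS  vc=[31, 27, 17]
5: 0xf1 (blk 15, set 3) → L1-HIT  vc=[31, 27, 17]
6: 0xfa (blk 15, set 3) → L1-HIT  vc=[31, 27, 17]
7: 0xf3 (blk 15, set 3) → L1-HIT  vc=[31, 27, 17]
8: 0xf9 (blk 15, set 3) → L1-HIT  vc=[31, 27, 17]
9: 0x117 (blk 17, set 1) → VC-HIT  vc=[31, 27, 5]
10: 0x11c (blk 17, set 1) → L1-HIT  vc=[31, 27, 5]
11: 0x1b7 (blk 27, set 3) → VC-HIT  vc=[31, 15, 5]
12: 0xff (blk 15, set 3) → VC-HIT  vc=[31, 27, 5]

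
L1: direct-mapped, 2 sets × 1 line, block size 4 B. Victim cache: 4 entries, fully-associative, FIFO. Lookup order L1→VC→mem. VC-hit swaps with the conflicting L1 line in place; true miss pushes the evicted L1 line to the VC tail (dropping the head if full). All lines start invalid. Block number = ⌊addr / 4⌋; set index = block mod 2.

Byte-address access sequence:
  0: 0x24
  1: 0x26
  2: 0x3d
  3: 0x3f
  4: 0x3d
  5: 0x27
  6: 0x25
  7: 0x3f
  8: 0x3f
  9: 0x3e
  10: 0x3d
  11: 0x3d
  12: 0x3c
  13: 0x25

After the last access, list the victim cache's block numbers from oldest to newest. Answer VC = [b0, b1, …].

VC = [15]

0: 0x24 (blk 9, set 1) → MISS  vc=[]
1: 0x26 (blk 9, set 1) → L1-HIT  vc=[]
2: 0x3d (blk 15, set 1) → MISS  vc=[9]
3: 0x3f (blk 15, set 1) → L1-HIT  vc=[9]
4: 0x3d (blk 15, set 1) → L1-HIT  vc=[9]
5: 0x27 (blk 9, set 1) → VC-HIT  vc=[15]
6: 0x25 (blk 9, set 1) → L1-HIT  vc=[15]
7: 0x3f (blk 15, set 1) → VC-HIT  vc=[9]
8: 0x3f (blk 15, set 1) → L1-HIT  vc=[9]
9: 0x3e (blk 15, set 1) → L1-HIT  vc=[9]
10: 0x3d (blk 15, set 1) → L1-HIT  vc=[9]
11: 0x3d (blk 15, set 1) → L1-HIT  vc=[9]
12: 0x3c (blk 15, set 1) → L1-HIT  vc=[9]
13: 0x25 (blk 9, set 1) → VC-HIT  vc=[15]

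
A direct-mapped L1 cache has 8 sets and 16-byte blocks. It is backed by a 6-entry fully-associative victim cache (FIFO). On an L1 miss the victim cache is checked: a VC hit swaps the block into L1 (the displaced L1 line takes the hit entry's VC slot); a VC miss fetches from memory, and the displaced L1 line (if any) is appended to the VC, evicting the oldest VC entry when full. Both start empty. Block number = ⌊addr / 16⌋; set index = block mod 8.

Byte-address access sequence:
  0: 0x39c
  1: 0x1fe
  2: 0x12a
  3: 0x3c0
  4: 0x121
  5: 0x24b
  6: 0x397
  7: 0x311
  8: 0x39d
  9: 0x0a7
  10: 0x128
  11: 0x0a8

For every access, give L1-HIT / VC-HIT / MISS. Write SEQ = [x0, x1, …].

SEQ = [MISS, MISS, MISS, MISS, L1-HIT, MISS, L1-HIT, MISS, VC-HIT, MISS, VC-HIT, VC-HIT]

0: 0x39c (blk 57, set 1) → MISS  vc=[]
1: 0x1fe (blk 31, set 7) → MISS  vc=[]
2: 0x12a (blk 18, set 2) → MISS  vc=[]
3: 0x3c0 (blk 60, set 4) → MISS  vc=[]
4: 0x121 (blk 18, set 2) → L1-HIT  vc=[]
5: 0x24b (blk 36, set 4) → MISS  vc=[60]
6: 0x397 (blk 57, set 1) → L1-HIT  vc=[60]
7: 0x311 (blk 49, set 1) → MISS  vc=[60, 57]
8: 0x39d (blk 57, set 1) → VC-HIT  vc=[60, 49]
9: 0xa7 (blk 10, set 2) → MISS  vc=[60, 49, 18]
10: 0x128 (blk 18, set 2) → VC-HIT  vc=[60, 49, 10]
11: 0xa8 (blk 10, set 2) → VC-HIT  vc=[60, 49, 18]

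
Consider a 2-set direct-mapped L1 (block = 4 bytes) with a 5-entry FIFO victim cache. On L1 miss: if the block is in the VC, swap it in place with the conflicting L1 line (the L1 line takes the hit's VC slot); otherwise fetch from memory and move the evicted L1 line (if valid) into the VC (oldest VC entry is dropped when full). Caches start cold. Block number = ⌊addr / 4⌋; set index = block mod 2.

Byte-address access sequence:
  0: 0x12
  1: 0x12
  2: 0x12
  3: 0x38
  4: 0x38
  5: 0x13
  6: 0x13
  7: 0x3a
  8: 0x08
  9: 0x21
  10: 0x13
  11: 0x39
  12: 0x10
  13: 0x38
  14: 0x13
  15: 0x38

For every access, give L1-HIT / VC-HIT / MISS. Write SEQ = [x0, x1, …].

SEQ = [MISS, L1-HIT, L1-HIT, MISS, L1-HIT, VC-HIT, L1-HIT, VC-HIT, MISS, MISS, VC-HIT, VC-HIT, VC-HIT, VC-HIT, VC-HIT, VC-HIT]

  [0] addr=0x12 blk=4 s=0: MISS | VC []
  [1] addr=0x12 blk=4 s=0: L1-HIT | VC []
  [2] addr=0x12 blk=4 s=0: L1-HIT | VC []
  [3] addr=0x38 blk=14 s=0: MISS | VC [4]
  [4] addr=0x38 blk=14 s=0: L1-HIT | VC [4]
  [5] addr=0x13 blk=4 s=0: VC-HIT | VC [14]
  [6] addr=0x13 blk=4 s=0: L1-HIT | VC [14]
  [7] addr=0x3a blk=14 s=0: VC-HIT | VC [4]
  [8] addr=0x8 blk=2 s=0: MISS | VC [4, 14]
  [9] addr=0x21 blk=8 s=0: MISS | VC [4, 14, 2]
  [10] addr=0x13 blk=4 s=0: VC-HIT | VC [8, 14, 2]
  [11] addr=0x39 blk=14 s=0: VC-HIT | VC [8, 4, 2]
  [12] addr=0x10 blk=4 s=0: VC-HIT | VC [8, 14, 2]
  [13] addr=0x38 blk=14 s=0: VC-HIT | VC [8, 4, 2]
  [14] addr=0x13 blk=4 s=0: VC-HIT | VC [8, 14, 2]
  [15] addr=0x38 blk=14 s=0: VC-HIT | VC [8, 4, 2]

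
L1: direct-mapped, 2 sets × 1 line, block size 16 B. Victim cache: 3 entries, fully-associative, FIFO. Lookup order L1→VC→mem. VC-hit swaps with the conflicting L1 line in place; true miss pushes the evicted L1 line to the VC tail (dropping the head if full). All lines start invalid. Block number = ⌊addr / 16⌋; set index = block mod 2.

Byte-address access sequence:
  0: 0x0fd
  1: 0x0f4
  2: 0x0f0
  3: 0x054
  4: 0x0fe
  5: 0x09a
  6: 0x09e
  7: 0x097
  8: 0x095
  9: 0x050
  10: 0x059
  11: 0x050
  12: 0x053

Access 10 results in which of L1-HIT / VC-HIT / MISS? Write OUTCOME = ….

OUTCOME = L1-HIT

0: 0xfd (blk 15, set 1) → MISS  vc=[]
1: 0xf4 (blk 15, set 1) → L1-HIT  vc=[]
2: 0xf0 (blk 15, set 1) → L1-HIT  vc=[]
3: 0x54 (blk 5, set 1) → MISS  vc=[15]
4: 0xfe (blk 15, set 1) → VC-HIT  vc=[5]
5: 0x9a (blk 9, set 1) → MISS  vc=[5, 15]
6: 0x9e (blk 9, set 1) → L1-HIT  vc=[5, 15]
7: 0x97 (blk 9, set 1) → L1-HIT  vc=[5, 15]
8: 0x95 (blk 9, set 1) → L1-HIT  vc=[5, 15]
9: 0x50 (blk 5, set 1) → VC-HIT  vc=[9, 15]
10: 0x59 (blk 5, set 1) → L1-HIT  vc=[9, 15]
11: 0x50 (blk 5, set 1) → L1-HIT  vc=[9, 15]
12: 0x53 (blk 5, set 1) → L1-HIT  vc=[9, 15]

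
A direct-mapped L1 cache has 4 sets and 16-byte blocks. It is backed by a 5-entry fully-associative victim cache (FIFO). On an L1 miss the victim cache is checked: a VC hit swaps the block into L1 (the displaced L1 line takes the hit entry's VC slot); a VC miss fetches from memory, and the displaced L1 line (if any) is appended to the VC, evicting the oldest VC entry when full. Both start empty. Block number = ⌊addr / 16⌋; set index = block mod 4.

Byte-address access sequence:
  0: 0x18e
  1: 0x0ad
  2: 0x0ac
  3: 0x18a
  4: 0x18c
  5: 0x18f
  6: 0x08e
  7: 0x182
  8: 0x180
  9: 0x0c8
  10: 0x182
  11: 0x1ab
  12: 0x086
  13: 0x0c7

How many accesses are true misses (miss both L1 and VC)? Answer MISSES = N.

0: 0x18e (blk 24, set 0) → MISS  vc=[]
1: 0xad (blk 10, set 2) → MISS  vc=[]
2: 0xac (blk 10, set 2) → L1-HIT  vc=[]
3: 0x18a (blk 24, set 0) → L1-HIT  vc=[]
4: 0x18c (blk 24, set 0) → L1-HIT  vc=[]
5: 0x18f (blk 24, set 0) → L1-HIT  vc=[]
6: 0x8e (blk 8, set 0) → MISS  vc=[24]
7: 0x182 (blk 24, set 0) → VC-HIT  vc=[8]
8: 0x180 (blk 24, set 0) → L1-HIT  vc=[8]
9: 0xc8 (blk 12, set 0) → MISS  vc=[8, 24]
10: 0x182 (blk 24, set 0) → VC-HIT  vc=[8, 12]
11: 0x1ab (blk 26, set 2) → MISS  vc=[8, 12, 10]
12: 0x86 (blk 8, set 0) → VC-HIT  vc=[24, 12, 10]
13: 0xc7 (blk 12, set 0) → VC-HIT  vc=[24, 8, 10]

MISSES = 5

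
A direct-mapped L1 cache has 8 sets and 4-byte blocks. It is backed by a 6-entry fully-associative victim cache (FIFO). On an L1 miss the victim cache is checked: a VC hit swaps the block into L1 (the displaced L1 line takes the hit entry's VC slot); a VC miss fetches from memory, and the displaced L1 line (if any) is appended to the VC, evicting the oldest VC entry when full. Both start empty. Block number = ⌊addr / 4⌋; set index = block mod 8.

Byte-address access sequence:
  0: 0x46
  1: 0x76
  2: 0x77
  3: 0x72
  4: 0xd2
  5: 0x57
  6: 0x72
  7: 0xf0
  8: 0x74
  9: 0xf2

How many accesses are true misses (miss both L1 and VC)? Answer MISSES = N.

  [0] addr=0x46 blk=17 s=1: MISS | VC []
  [1] addr=0x76 blk=29 s=5: MISS | VC []
  [2] addr=0x77 blk=29 s=5: L1-HIT | VC []
  [3] addr=0x72 blk=28 s=4: MISS | VC []
  [4] addr=0xd2 blk=52 s=4: MISS | VC [28]
  [5] addr=0x57 blk=21 s=5: MISS | VC [28, 29]
  [6] addr=0x72 blk=28 s=4: VC-HIT | VC [52, 29]
  [7] addr=0xf0 blk=60 s=4: MISS | VC [52, 29, 28]
  [8] addr=0x74 blk=29 s=5: VC-HIT | VC [52, 21, 28]
  [9] addr=0xf2 blk=60 s=4: L1-HIT | VC [52, 21, 28]

MISSES = 6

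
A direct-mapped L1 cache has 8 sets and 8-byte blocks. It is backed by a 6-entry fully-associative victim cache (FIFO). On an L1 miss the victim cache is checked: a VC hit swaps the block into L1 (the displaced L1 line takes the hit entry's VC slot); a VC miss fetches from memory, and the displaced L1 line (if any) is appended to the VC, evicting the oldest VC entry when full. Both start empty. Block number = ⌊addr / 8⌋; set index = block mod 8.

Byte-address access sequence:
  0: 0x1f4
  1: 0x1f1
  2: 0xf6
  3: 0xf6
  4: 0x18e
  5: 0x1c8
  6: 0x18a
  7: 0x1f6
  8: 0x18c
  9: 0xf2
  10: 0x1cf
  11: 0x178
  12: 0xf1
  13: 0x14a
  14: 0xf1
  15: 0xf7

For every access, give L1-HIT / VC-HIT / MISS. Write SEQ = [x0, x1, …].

SEQ = [MISS, L1-HIT, MISS, L1-HIT, MISS, MISS, VC-HIT, VC-HIT, L1-HIT, VC-HIT, VC-HIT, MISS, L1-HIT, MISS, L1-HIT, L1-HIT]

0: 0x1f4 (blk 62, set 6) → MISS  vc=[]
1: 0x1f1 (blk 62, set 6) → L1-HIT  vc=[]
2: 0xf6 (blk 30, set 6) → MISS  vc=[62]
3: 0xf6 (blk 30, set 6) → L1-HIT  vc=[62]
4: 0x18e (blk 49, set 1) → MISS  vc=[62]
5: 0x1c8 (blk 57, set 1) → MISS  vc=[62, 49]
6: 0x18a (blk 49, set 1) → VC-HIT  vc=[62, 57]
7: 0x1f6 (blk 62, set 6) → VC-HIT  vc=[30, 57]
8: 0x18c (blk 49, set 1) → L1-HIT  vc=[30, 57]
9: 0xf2 (blk 30, set 6) → VC-HIT  vc=[62, 57]
10: 0x1cf (blk 57, set 1) → VC-HIT  vc=[62, 49]
11: 0x178 (blk 47, set 7) → MISS  vc=[62, 49]
12: 0xf1 (blk 30, set 6) → L1-HIT  vc=[62, 49]
13: 0x14a (blk 41, set 1) → MISS  vc=[62, 49, 57]
14: 0xf1 (blk 30, set 6) → L1-HIT  vc=[62, 49, 57]
15: 0xf7 (blk 30, set 6) → L1-HIT  vc=[62, 49, 57]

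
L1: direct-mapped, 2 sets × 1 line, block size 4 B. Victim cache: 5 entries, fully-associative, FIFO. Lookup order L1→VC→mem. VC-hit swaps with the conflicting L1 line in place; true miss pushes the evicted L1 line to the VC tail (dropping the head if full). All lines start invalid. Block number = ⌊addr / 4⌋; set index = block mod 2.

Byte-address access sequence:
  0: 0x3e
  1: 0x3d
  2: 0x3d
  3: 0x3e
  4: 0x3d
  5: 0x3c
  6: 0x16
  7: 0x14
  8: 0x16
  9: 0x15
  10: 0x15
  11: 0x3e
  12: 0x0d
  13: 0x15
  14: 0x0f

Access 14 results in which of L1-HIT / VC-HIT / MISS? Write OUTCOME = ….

0: 0x3e (blk 15, set 1) → MISS  vc=[]
1: 0x3d (blk 15, set 1) → L1-HIT  vc=[]
2: 0x3d (blk 15, set 1) → L1-HIT  vc=[]
3: 0x3e (blk 15, set 1) → L1-HIT  vc=[]
4: 0x3d (blk 15, set 1) → L1-HIT  vc=[]
5: 0x3c (blk 15, set 1) → L1-HIT  vc=[]
6: 0x16 (blk 5, set 1) → MISS  vc=[15]
7: 0x14 (blk 5, set 1) → L1-HIT  vc=[15]
8: 0x16 (blk 5, set 1) → L1-HIT  vc=[15]
9: 0x15 (blk 5, set 1) → L1-HIT  vc=[15]
10: 0x15 (blk 5, set 1) → L1-HIT  vc=[15]
11: 0x3e (blk 15, set 1) → VC-HIT  vc=[5]
12: 0xd (blk 3, set 1) → MISS  vc=[5, 15]
13: 0x15 (blk 5, set 1) → VC-HIT  vc=[3, 15]
14: 0xf (blk 3, set 1) → VC-HIT  vc=[5, 15]

OUTCOME = VC-HIT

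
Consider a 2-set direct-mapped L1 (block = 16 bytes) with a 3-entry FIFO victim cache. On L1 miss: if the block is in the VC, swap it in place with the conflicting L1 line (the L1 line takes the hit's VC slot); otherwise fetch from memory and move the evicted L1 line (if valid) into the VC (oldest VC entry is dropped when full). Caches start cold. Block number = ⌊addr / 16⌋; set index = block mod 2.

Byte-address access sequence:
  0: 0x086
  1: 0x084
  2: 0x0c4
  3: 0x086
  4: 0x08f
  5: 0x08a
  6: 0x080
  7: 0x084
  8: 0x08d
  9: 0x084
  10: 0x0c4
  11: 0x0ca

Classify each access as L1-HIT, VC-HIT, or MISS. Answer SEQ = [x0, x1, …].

SEQ = [MISS, L1-HIT, MISS, VC-HIT, L1-HIT, L1-HIT, L1-HIT, L1-HIT, L1-HIT, L1-HIT, VC-HIT, L1-HIT]

0: 0x86 (blk 8, set 0) → MISS  vc=[]
1: 0x84 (blk 8, set 0) → L1-HIT  vc=[]
2: 0xc4 (blk 12, set 0) → MISS  vc=[8]
3: 0x86 (blk 8, set 0) → VC-HIT  vc=[12]
4: 0x8f (blk 8, set 0) → L1-HIT  vc=[12]
5: 0x8a (blk 8, set 0) → L1-HIT  vc=[12]
6: 0x80 (blk 8, set 0) → L1-HIT  vc=[12]
7: 0x84 (blk 8, set 0) → L1-HIT  vc=[12]
8: 0x8d (blk 8, set 0) → L1-HIT  vc=[12]
9: 0x84 (blk 8, set 0) → L1-HIT  vc=[12]
10: 0xc4 (blk 12, set 0) → VC-HIT  vc=[8]
11: 0xca (blk 12, set 0) → L1-HIT  vc=[8]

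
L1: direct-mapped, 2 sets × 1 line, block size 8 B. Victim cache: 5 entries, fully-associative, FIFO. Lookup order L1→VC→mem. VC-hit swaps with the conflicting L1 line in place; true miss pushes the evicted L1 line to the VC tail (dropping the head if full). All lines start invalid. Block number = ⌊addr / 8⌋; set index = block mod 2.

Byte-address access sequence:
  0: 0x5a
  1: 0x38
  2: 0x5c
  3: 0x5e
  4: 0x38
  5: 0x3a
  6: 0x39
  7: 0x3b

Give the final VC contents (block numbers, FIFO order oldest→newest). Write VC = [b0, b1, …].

VC = [11]

#0 0x5a→b11/s1 MISS; vc=[]
#1 0x38→b7/s1 MISS; vc=[11]
#2 0x5c→b11/s1 VC-HIT; vc=[7]
#3 0x5e→b11/s1 L1-HIT; vc=[7]
#4 0x38→b7/s1 VC-HIT; vc=[11]
#5 0x3a→b7/s1 L1-HIT; vc=[11]
#6 0x39→b7/s1 L1-HIT; vc=[11]
#7 0x3b→b7/s1 L1-HIT; vc=[11]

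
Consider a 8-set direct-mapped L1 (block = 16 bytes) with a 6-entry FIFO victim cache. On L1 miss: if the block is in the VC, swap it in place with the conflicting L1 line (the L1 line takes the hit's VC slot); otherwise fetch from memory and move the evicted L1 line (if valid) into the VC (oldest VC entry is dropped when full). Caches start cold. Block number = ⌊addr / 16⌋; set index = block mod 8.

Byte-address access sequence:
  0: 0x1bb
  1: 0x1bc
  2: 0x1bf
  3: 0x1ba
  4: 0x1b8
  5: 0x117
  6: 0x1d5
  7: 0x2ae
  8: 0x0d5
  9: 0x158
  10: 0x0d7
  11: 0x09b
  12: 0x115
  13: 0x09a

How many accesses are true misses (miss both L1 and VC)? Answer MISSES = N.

MISSES = 7

  [0] addr=0x1bb blk=27 s=3: MISS | VC []
  [1] addr=0x1bc blk=27 s=3: L1-HIT | VC []
  [2] addr=0x1bf blk=27 s=3: L1-HIT | VC []
  [3] addr=0x1ba blk=27 s=3: L1-HIT | VC []
  [4] addr=0x1b8 blk=27 s=3: L1-HIT | VC []
  [5] addr=0x117 blk=17 s=1: MISS | VC []
  [6] addr=0x1d5 blk=29 s=5: MISS | VC []
  [7] addr=0x2ae blk=42 s=2: MISS | VC []
  [8] addr=0xd5 blk=13 s=5: MISS | VC [29]
  [9] addr=0x158 blk=21 s=5: MISS | VC [29, 13]
  [10] addr=0xd7 blk=13 s=5: VC-HIT | VC [29, 21]
  [11] addr=0x9b blk=9 s=1: MISS | VC [29, 21, 17]
  [12] addr=0x115 blk=17 s=1: VC-HIT | VC [29, 21, 9]
  [13] addr=0x9a blk=9 s=1: VC-HIT | VC [29, 21, 17]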